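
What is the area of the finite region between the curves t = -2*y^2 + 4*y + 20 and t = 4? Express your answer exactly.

Both boundary curves give t as a function of y, so integrate with respect to y. Setting them equal: -2*y^2 + 4*y + 16 = 0, i.e. -2*(y - 4)*(y + 2) = 0, so they meet at y = -2, 4.
For y in [-2, 4], t = -2*y^2 + 4*y + 20 is on the right; area = ∫[-2,4] (-2*y^2 + 4*y + 16) dy = 72.

72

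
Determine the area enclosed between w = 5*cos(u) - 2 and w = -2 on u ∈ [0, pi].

The difference (5*cos(u) - 2) - (-2) = 5*cos(u) changes sign at u = pi/2 inside [0, pi], so split the integral there.
∫[0,pi/2] (5*cos(u)) du = 5.
∫[pi/2,pi] (5*cos(u)) du = -5; the area of that piece is 5.
Total area = 5 + 5 = 10.

10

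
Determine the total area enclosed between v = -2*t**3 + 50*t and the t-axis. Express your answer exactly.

The curve meets the t-axis where -2*t**3 + 50*t = 0, i.e. -2*t*(t - 5)*(t + 5) = 0, at t = -5, 0, 5.
On [-5, 0] the curve lies below the axis; ∫[-5,0] (-2*t**3 + 50*t) dt = -625/2, giving area 625/2.
On [0, 5] the curve lies above the axis; ∫[0,5] (-2*t**3 + 50*t) dt = 625/2, giving area 625/2.
Total area = 625/2 + 625/2 = 625.

625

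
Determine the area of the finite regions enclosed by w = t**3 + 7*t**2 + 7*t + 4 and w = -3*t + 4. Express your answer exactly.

Set the curves equal: t**3 + 7*t**2 + 7*t + 4 = -3*t + 4, so t**3 + 7*t**2 + 10*t = 0, which factors as t*(t + 2)*(t + 5) = 0. The curves meet at t = -5, -2, 0.
On [-5, -2], w = t**3 + 7*t**2 + 7*t + 4 is on top; that piece has area ∫[-5,-2] (t**3 + 7*t**2 + 10*t) dt = 63/4.
On [-2, 0], w = -3*t + 4 is on top; that piece has area ∫[-2,0] (-(t**3 + 7*t**2 + 10*t)) dt = 16/3.
Total enclosed area = 63/4 + 16/3 = 253/12.

253/12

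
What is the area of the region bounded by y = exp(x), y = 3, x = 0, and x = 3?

-14 + 6*log(3) + exp(3)

The difference (exp(x)) - (3) = exp(x) - 3 changes sign at x = log(3) inside [0, 3], so split the integral there.
∫[0,log(3)] (exp(x) - 3) dx = 2 - log(27); the area of that piece is -2 + log(27).
∫[log(3),3] (exp(x) - 3) dx = -12 + 3*log(3) + exp(3).
Total area = (-2 + log(27)) + (-12 + 3*log(3) + exp(3)) = -14 + 6*log(3) + exp(3).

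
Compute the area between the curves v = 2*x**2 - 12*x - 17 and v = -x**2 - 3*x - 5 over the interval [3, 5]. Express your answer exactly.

15

The difference (2*x**2 - 12*x - 17) - (-x**2 - 3*x - 5) = 3*x**2 - 9*x - 12 changes sign at x = 4 inside [3, 5], so split the integral there.
∫[3,4] (3*x**2 - 9*x - 12) dx = -13/2; the area of that piece is 13/2.
∫[4,5] (3*x**2 - 9*x - 12) dx = 17/2.
Total area = 13/2 + 17/2 = 15.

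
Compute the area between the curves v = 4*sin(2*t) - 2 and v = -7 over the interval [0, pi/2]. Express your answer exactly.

4 + 5*pi/2

On [0, pi/2], (4*sin(2*t) - 2) - (-7) = 4*sin(2*t) + 5 is ≥ 0 throughout, so the area is a single integral of |4*sin(2*t) + 5|.
∫[0,pi/2] (4*sin(2*t) + 5) dt = 4 + 5*pi/2.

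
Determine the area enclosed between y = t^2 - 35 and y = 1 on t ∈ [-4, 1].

475/3

On [-4, 1], (t^2 - 35) - (1) = t^2 - 36 is ≤ 0 throughout, so the area is a single integral of |t^2 - 36|.
∫[-4,1] (t^2 - 36) dt = -475/3; the area of that piece is 475/3.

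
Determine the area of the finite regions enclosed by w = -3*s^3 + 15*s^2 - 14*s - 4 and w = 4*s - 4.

37/4

Set the curves equal: -3*s^3 + 15*s^2 - 14*s - 4 = 4*s - 4, so -3*s^3 + 15*s^2 - 18*s = 0, which factors as -3*s*(s - 3)*(s - 2) = 0. The curves meet at s = 0, 2, 3.
On [0, 2], w = 4*s - 4 is on top; that piece has area ∫[0,2] (-(-3*s^3 + 15*s^2 - 18*s)) ds = 8.
On [2, 3], w = -3*s^3 + 15*s^2 - 14*s - 4 is on top; that piece has area ∫[2,3] (-3*s^3 + 15*s^2 - 18*s) ds = 5/4.
Total enclosed area = 8 + 5/4 = 37/4.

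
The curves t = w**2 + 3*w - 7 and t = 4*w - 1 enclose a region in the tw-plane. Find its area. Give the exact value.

125/6

Both boundary curves give t as a function of w, so integrate with respect to w. Setting them equal: w**2 - w - 6 = 0, i.e. (w - 3)*(w + 2) = 0, so they meet at w = -2, 3.
For w in [-2, 3], t = w**2 + 3*w - 7 is on the left; area = ∫[-2,3] (-(w**2 - w - 6)) dw = 125/6.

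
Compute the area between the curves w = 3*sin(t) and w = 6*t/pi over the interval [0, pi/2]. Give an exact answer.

3 - 3*pi/4

On [0, pi/2], (3*sin(t)) - (6*t/pi) = -6*t/pi + 3*sin(t) is ≥ 0 throughout, so the area is a single integral of |-6*t/pi + 3*sin(t)|.
∫[0,pi/2] (-6*t/pi + 3*sin(t)) dt = 3 - 3*pi/4.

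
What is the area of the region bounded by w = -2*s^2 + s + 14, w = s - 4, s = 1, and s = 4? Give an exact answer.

The difference (-2*s^2 + s + 14) - (s - 4) = -2*s^2 + 18 changes sign at s = 3 inside [1, 4], so split the integral there.
∫[1,3] (-2*s^2 + 18) ds = 56/3.
∫[3,4] (-2*s^2 + 18) ds = -20/3; the area of that piece is 20/3.
Total area = 56/3 + 20/3 = 76/3.

76/3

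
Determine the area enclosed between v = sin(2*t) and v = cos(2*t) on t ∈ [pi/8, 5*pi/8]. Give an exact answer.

sqrt(2)

On [pi/8, 5*pi/8], (sin(2*t)) - (cos(2*t)) = sin(2*t) - cos(2*t) is ≥ 0 throughout, so the area is a single integral of |sin(2*t) - cos(2*t)|.
∫[pi/8,5*pi/8] (sin(2*t) - cos(2*t)) dt = sqrt(2).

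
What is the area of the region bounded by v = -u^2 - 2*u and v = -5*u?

9/2

Set the curves equal: -u^2 - 2*u = -5*u, so -u^2 + 3*u = 0, which factors as -u*(u - 3) = 0. The curves meet at u = 0, 3.
On [0, 3], v = -u^2 - 2*u is on top; that piece has area ∫[0,3] (-u^2 + 3*u) du = 9/2.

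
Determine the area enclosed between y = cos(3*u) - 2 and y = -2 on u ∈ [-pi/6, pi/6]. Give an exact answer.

On [-pi/6, pi/6], (cos(3*u) - 2) - (-2) = cos(3*u) is ≥ 0 throughout, so the area is a single integral of |cos(3*u)|.
∫[-pi/6,pi/6] (cos(3*u)) du = 2/3.

2/3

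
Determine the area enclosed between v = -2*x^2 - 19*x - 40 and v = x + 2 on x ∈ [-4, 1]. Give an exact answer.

110

The difference (-2*x^2 - 19*x - 40) - (x + 2) = -2*x^2 - 20*x - 42 changes sign at x = -3 inside [-4, 1], so split the integral there.
∫[-4,-3] (-2*x^2 - 20*x - 42) dx = 10/3.
∫[-3,1] (-2*x^2 - 20*x - 42) dx = -320/3; the area of that piece is 320/3.
Total area = 10/3 + 320/3 = 110.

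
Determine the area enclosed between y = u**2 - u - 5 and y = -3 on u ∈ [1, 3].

3

The difference (u**2 - u - 5) - (-3) = u**2 - u - 2 changes sign at u = 2 inside [1, 3], so split the integral there.
∫[1,2] (u**2 - u - 2) du = -7/6; the area of that piece is 7/6.
∫[2,3] (u**2 - u - 2) du = 11/6.
Total area = 7/6 + 11/6 = 3.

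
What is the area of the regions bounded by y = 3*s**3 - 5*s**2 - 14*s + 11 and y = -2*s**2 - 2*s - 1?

Set the curves equal: 3*s**3 - 5*s**2 - 14*s + 11 = -2*s**2 - 2*s - 1, so 3*s**3 - 3*s**2 - 12*s + 12 = 0, which factors as 3*(s - 2)*(s - 1)*(s + 2) = 0. The curves meet at s = -2, 1, 2.
On [-2, 1], y = 3*s**3 - 5*s**2 - 14*s + 11 is on top; that piece has area ∫[-2,1] (3*s**3 - 3*s**2 - 12*s + 12) ds = 135/4.
On [1, 2], y = -2*s**2 - 2*s - 1 is on top; that piece has area ∫[1,2] (-(3*s**3 - 3*s**2 - 12*s + 12)) ds = 7/4.
Total enclosed area = 135/4 + 7/4 = 71/2.

71/2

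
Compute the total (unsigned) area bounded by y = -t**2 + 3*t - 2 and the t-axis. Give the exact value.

The curve meets the t-axis where -t**2 + 3*t - 2 = 0, i.e. -(t - 2)*(t - 1) = 0, at t = 1, 2.
On [1, 2] the curve lies above the axis; ∫[1,2] (-t**2 + 3*t - 2) dt = 1/6, giving area 1/6.

1/6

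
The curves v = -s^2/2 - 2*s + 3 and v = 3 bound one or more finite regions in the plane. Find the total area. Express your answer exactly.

16/3

Set the curves equal: -s^2/2 - 2*s + 3 = 3, so -s^2/2 - 2*s = 0, which factors as -s*(s + 4)/2 = 0. The curves meet at s = -4, 0.
On [-4, 0], v = -s^2/2 - 2*s + 3 is on top; that piece has area ∫[-4,0] (-s^2/2 - 2*s) ds = 16/3.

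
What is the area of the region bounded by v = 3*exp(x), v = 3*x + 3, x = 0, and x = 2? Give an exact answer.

On [0, 2], (3*exp(x)) - (3*x + 3) = -3*x + 3*exp(x) - 3 is ≥ 0 throughout, so the area is a single integral of |-3*x + 3*exp(x) - 3|.
∫[0,2] (-3*x + 3*exp(x) - 3) dx = -15 + 3*exp(2).

-15 + 3*exp(2)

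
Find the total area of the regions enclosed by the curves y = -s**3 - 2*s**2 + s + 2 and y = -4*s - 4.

Set the curves equal: -s**3 - 2*s**2 + s + 2 = -4*s - 4, so -s**3 - 2*s**2 + 5*s + 6 = 0, which factors as -(s - 2)*(s + 1)*(s + 3) = 0. The curves meet at s = -3, -1, 2.
On [-3, -1], y = -4*s - 4 is on top; that piece has area ∫[-3,-1] (-(-s**3 - 2*s**2 + 5*s + 6)) ds = 16/3.
On [-1, 2], y = -s**3 - 2*s**2 + s + 2 is on top; that piece has area ∫[-1,2] (-s**3 - 2*s**2 + 5*s + 6) ds = 63/4.
Total enclosed area = 16/3 + 63/4 = 253/12.

253/12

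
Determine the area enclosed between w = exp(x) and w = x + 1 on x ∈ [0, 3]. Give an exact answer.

On [0, 3], (exp(x)) - (x + 1) = -x + exp(x) - 1 is ≥ 0 throughout, so the area is a single integral of |-x + exp(x) - 1|.
∫[0,3] (-x + exp(x) - 1) dx = -17/2 + exp(3).

-17/2 + exp(3)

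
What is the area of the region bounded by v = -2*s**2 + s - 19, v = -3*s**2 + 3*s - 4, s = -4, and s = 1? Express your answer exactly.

The difference (-2*s**2 + s - 19) - (-3*s**2 + 3*s - 4) = s**2 - 2*s - 15 changes sign at s = -3 inside [-4, 1], so split the integral there.
∫[-4,-3] (s**2 - 2*s - 15) ds = 13/3.
∫[-3,1] (s**2 - 2*s - 15) ds = -128/3; the area of that piece is 128/3.
Total area = 13/3 + 128/3 = 47.

47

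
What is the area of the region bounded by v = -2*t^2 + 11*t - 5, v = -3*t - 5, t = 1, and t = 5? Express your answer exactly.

256/3

On [1, 5], (-2*t^2 + 11*t - 5) - (-3*t - 5) = -2*t^2 + 14*t is ≥ 0 throughout, so the area is a single integral of |-2*t^2 + 14*t|.
∫[1,5] (-2*t^2 + 14*t) dt = 256/3.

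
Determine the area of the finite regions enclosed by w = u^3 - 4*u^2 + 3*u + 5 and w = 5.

37/12

Set the curves equal: u^3 - 4*u^2 + 3*u + 5 = 5, so u^3 - 4*u^2 + 3*u = 0, which factors as u*(u - 3)*(u - 1) = 0. The curves meet at u = 0, 1, 3.
On [0, 1], w = u^3 - 4*u^2 + 3*u + 5 is on top; that piece has area ∫[0,1] (u^3 - 4*u^2 + 3*u) du = 5/12.
On [1, 3], w = 5 is on top; that piece has area ∫[1,3] (-(u^3 - 4*u^2 + 3*u)) du = 8/3.
Total enclosed area = 5/12 + 8/3 = 37/12.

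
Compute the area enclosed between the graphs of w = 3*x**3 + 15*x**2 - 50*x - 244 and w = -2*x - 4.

5137/4

Set the curves equal: 3*x**3 + 15*x**2 - 50*x - 244 = -2*x - 4, so 3*x**3 + 15*x**2 - 48*x - 240 = 0, which factors as 3*(x - 4)*(x + 4)*(x + 5) = 0. The curves meet at x = -5, -4, 4.
On [-5, -4], w = 3*x**3 + 15*x**2 - 50*x - 244 is on top; that piece has area ∫[-5,-4] (3*x**3 + 15*x**2 - 48*x - 240) dx = 17/4.
On [-4, 4], w = -2*x - 4 is on top; that piece has area ∫[-4,4] (-(3*x**3 + 15*x**2 - 48*x - 240)) dx = 1280.
Total enclosed area = 17/4 + 1280 = 5137/4.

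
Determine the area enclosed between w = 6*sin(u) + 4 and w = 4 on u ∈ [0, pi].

On [0, pi], (6*sin(u) + 4) - (4) = 6*sin(u) is ≥ 0 throughout, so the area is a single integral of |6*sin(u)|.
∫[0,pi] (6*sin(u)) du = 12.

12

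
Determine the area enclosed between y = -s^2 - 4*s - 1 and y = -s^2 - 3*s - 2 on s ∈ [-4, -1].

21/2

On [-4, -1], (-s^2 - 4*s - 1) - (-s^2 - 3*s - 2) = -s + 1 is ≥ 0 throughout, so the area is a single integral of |-s + 1|.
∫[-4,-1] (-s + 1) ds = 21/2.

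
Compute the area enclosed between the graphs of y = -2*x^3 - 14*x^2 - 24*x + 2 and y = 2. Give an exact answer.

71/3

Set the curves equal: -2*x^3 - 14*x^2 - 24*x + 2 = 2, so -2*x^3 - 14*x^2 - 24*x = 0, which factors as -2*x*(x + 3)*(x + 4) = 0. The curves meet at x = -4, -3, 0.
On [-4, -3], y = 2 is on top; that piece has area ∫[-4,-3] (-(-2*x^3 - 14*x^2 - 24*x)) dx = 7/6.
On [-3, 0], y = -2*x^3 - 14*x^2 - 24*x + 2 is on top; that piece has area ∫[-3,0] (-2*x^3 - 14*x^2 - 24*x) dx = 45/2.
Total enclosed area = 7/6 + 45/2 = 71/3.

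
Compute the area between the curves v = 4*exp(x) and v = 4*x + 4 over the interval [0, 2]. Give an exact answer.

On [0, 2], (4*exp(x)) - (4*x + 4) = -4*x + 4*exp(x) - 4 is ≥ 0 throughout, so the area is a single integral of |-4*x + 4*exp(x) - 4|.
∫[0,2] (-4*x + 4*exp(x) - 4) dx = -20 + 4*exp(2).

-20 + 4*exp(2)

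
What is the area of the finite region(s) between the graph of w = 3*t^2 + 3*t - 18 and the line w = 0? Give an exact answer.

The curve meets the t-axis where 3*t^2 + 3*t - 18 = 0, i.e. 3*(t - 2)*(t + 3) = 0, at t = -3, 2.
On [-3, 2] the curve lies below the axis; ∫[-3,2] (3*t^2 + 3*t - 18) dt = -125/2, giving area 125/2.

125/2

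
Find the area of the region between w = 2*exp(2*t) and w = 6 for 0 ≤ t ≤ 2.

The difference (2*exp(2*t)) - (6) = 2*exp(2*t) - 6 changes sign at t = log(3)/2 inside [0, 2], so split the integral there.
∫[0,log(3)/2] (2*exp(2*t) - 6) dt = 2 - log(27); the area of that piece is -2 + log(27).
∫[log(3)/2,2] (2*exp(2*t) - 6) dt = -15 + 3*log(3) + exp(4).
Total area = (-2 + log(27)) + (-15 + 3*log(3) + exp(4)) = -17 + 6*log(3) + exp(4).

-17 + 6*log(3) + exp(4)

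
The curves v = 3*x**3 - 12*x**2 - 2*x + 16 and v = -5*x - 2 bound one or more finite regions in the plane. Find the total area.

71/2

Set the curves equal: 3*x**3 - 12*x**2 - 2*x + 16 = -5*x - 2, so 3*x**3 - 12*x**2 + 3*x + 18 = 0, which factors as 3*(x - 3)*(x - 2)*(x + 1) = 0. The curves meet at x = -1, 2, 3.
On [-1, 2], v = 3*x**3 - 12*x**2 - 2*x + 16 is on top; that piece has area ∫[-1,2] (3*x**3 - 12*x**2 + 3*x + 18) dx = 135/4.
On [2, 3], v = -5*x - 2 is on top; that piece has area ∫[2,3] (-(3*x**3 - 12*x**2 + 3*x + 18)) dx = 7/4.
Total enclosed area = 135/4 + 7/4 = 71/2.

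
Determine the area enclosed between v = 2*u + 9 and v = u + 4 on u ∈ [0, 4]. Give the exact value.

28

On [0, 4], (2*u + 9) - (u + 4) = u + 5 is ≥ 0 throughout, so the area is a single integral of |u + 5|.
∫[0,4] (u + 5) du = 28.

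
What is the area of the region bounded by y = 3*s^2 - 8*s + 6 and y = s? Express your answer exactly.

Set the curves equal: 3*s^2 - 8*s + 6 = s, so 3*s^2 - 9*s + 6 = 0, which factors as 3*(s - 2)*(s - 1) = 0. The curves meet at s = 1, 2.
On [1, 2], y = s is on top; that piece has area ∫[1,2] (-(3*s^2 - 9*s + 6)) ds = 1/2.

1/2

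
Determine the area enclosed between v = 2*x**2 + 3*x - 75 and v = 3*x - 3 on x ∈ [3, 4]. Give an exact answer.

On [3, 4], (2*x**2 + 3*x - 75) - (3*x - 3) = 2*x**2 - 72 is ≤ 0 throughout, so the area is a single integral of |2*x**2 - 72|.
∫[3,4] (2*x**2 - 72) dx = -142/3; the area of that piece is 142/3.

142/3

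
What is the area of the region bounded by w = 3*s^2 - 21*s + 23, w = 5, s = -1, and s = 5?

The difference (3*s^2 - 21*s + 23) - (5) = 3*s^2 - 21*s + 18 changes sign at s = 1 inside [-1, 5], so split the integral there.
∫[-1,1] (3*s^2 - 21*s + 18) ds = 38.
∫[1,5] (3*s^2 - 21*s + 18) ds = -56; the area of that piece is 56.
Total area = 38 + 56 = 94.

94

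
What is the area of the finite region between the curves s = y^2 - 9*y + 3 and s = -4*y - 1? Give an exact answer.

Both boundary curves give s as a function of y, so integrate with respect to y. Setting them equal: y^2 - 5*y + 4 = 0, i.e. (y - 4)*(y - 1) = 0, so they meet at y = 1, 4.
For y in [1, 4], s = y^2 - 9*y + 3 is on the left; area = ∫[1,4] (-(y^2 - 5*y + 4)) dy = 9/2.

9/2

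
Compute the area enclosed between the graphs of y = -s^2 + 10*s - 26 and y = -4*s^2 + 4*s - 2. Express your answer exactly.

108

Set the curves equal: -s^2 + 10*s - 26 = -4*s^2 + 4*s - 2, so 3*s^2 + 6*s - 24 = 0, which factors as 3*(s - 2)*(s + 4) = 0. The curves meet at s = -4, 2.
On [-4, 2], y = -4*s^2 + 4*s - 2 is on top; that piece has area ∫[-4,2] (-(3*s^2 + 6*s - 24)) ds = 108.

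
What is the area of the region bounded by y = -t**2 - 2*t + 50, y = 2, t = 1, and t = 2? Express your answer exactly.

128/3

On [1, 2], (-t**2 - 2*t + 50) - (2) = -t**2 - 2*t + 48 is ≥ 0 throughout, so the area is a single integral of |-t**2 - 2*t + 48|.
∫[1,2] (-t**2 - 2*t + 48) dt = 128/3.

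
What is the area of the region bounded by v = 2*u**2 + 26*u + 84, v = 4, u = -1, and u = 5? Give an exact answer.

876

On [-1, 5], (2*u**2 + 26*u + 84) - (4) = 2*u**2 + 26*u + 80 is ≥ 0 throughout, so the area is a single integral of |2*u**2 + 26*u + 80|.
∫[-1,5] (2*u**2 + 26*u + 80) du = 876.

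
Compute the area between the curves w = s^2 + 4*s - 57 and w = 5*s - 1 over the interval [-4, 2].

On [-4, 2], (s^2 + 4*s - 57) - (5*s - 1) = s^2 - s - 56 is ≤ 0 throughout, so the area is a single integral of |s^2 - s - 56|.
∫[-4,2] (s^2 - s - 56) ds = -306; the area of that piece is 306.

306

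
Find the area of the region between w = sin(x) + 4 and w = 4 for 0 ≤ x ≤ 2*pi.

4

The difference (sin(x) + 4) - (4) = sin(x) changes sign at x = pi inside [0, 2*pi], so split the integral there.
∫[0,pi] (sin(x)) dx = 2.
∫[pi,2*pi] (sin(x)) dx = -2; the area of that piece is 2.
Total area = 2 + 2 = 4.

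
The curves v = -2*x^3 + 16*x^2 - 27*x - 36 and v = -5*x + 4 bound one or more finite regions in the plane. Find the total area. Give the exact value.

Set the curves equal: -2*x^3 + 16*x^2 - 27*x - 36 = -5*x + 4, so -2*x^3 + 16*x^2 - 22*x - 40 = 0, which factors as -2*(x - 5)*(x - 4)*(x + 1) = 0. The curves meet at x = -1, 4, 5.
On [-1, 4], v = -5*x + 4 is on top; that piece has area ∫[-1,4] (-(-2*x^3 + 16*x^2 - 22*x - 40)) dx = 875/6.
On [4, 5], v = -2*x^3 + 16*x^2 - 27*x - 36 is on top; that piece has area ∫[4,5] (-2*x^3 + 16*x^2 - 22*x - 40) dx = 11/6.
Total enclosed area = 875/6 + 11/6 = 443/3.

443/3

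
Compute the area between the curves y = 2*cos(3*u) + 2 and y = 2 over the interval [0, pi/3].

The difference (2*cos(3*u) + 2) - (2) = 2*cos(3*u) changes sign at u = pi/6 inside [0, pi/3], so split the integral there.
∫[0,pi/6] (2*cos(3*u)) du = 2/3.
∫[pi/6,pi/3] (2*cos(3*u)) du = -2/3; the area of that piece is 2/3.
Total area = 2/3 + 2/3 = 4/3.

4/3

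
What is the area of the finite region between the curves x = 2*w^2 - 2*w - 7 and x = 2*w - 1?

Both boundary curves give x as a function of w, so integrate with respect to w. Setting them equal: 2*w^2 - 4*w - 6 = 0, i.e. 2*(w - 3)*(w + 1) = 0, so they meet at w = -1, 3.
For w in [-1, 3], x = 2*w^2 - 2*w - 7 is on the left; area = ∫[-1,3] (-(2*w^2 - 4*w - 6)) dw = 64/3.

64/3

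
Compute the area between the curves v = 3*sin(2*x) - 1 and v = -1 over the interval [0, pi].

The difference (3*sin(2*x) - 1) - (-1) = 3*sin(2*x) changes sign at x = pi/2 inside [0, pi], so split the integral there.
∫[0,pi/2] (3*sin(2*x)) dx = 3.
∫[pi/2,pi] (3*sin(2*x)) dx = -3; the area of that piece is 3.
Total area = 3 + 3 = 6.

6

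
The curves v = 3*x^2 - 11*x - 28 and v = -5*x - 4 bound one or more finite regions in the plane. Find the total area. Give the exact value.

Set the curves equal: 3*x^2 - 11*x - 28 = -5*x - 4, so 3*x^2 - 6*x - 24 = 0, which factors as 3*(x - 4)*(x + 2) = 0. The curves meet at x = -2, 4.
On [-2, 4], v = -5*x - 4 is on top; that piece has area ∫[-2,4] (-(3*x^2 - 6*x - 24)) dx = 108.

108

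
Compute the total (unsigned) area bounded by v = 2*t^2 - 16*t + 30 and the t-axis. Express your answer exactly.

8/3

The curve meets the t-axis where 2*t^2 - 16*t + 30 = 0, i.e. 2*(t - 5)*(t - 3) = 0, at t = 3, 5.
On [3, 5] the curve lies below the axis; ∫[3,5] (2*t^2 - 16*t + 30) dt = -8/3, giving area 8/3.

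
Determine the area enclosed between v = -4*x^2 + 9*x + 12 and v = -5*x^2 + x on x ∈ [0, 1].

49/3

On [0, 1], (-4*x^2 + 9*x + 12) - (-5*x^2 + x) = x^2 + 8*x + 12 is ≥ 0 throughout, so the area is a single integral of |x^2 + 8*x + 12|.
∫[0,1] (x^2 + 8*x + 12) dx = 49/3.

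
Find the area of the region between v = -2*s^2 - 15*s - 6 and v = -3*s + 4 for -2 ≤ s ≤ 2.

The difference (-2*s^2 - 15*s - 6) - (-3*s + 4) = -2*s^2 - 12*s - 10 changes sign at s = -1 inside [-2, 2], so split the integral there.
∫[-2,-1] (-2*s^2 - 12*s - 10) ds = 10/3.
∫[-1,2] (-2*s^2 - 12*s - 10) ds = -54; the area of that piece is 54.
Total area = 10/3 + 54 = 172/3.

172/3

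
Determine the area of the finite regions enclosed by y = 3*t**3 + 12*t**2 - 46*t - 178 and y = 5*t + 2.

3901/4

Set the curves equal: 3*t**3 + 12*t**2 - 46*t - 178 = 5*t + 2, so 3*t**3 + 12*t**2 - 51*t - 180 = 0, which factors as 3*(t - 4)*(t + 3)*(t + 5) = 0. The curves meet at t = -5, -3, 4.
On [-5, -3], y = 3*t**3 + 12*t**2 - 46*t - 178 is on top; that piece has area ∫[-5,-3] (3*t**3 + 12*t**2 - 51*t - 180) dt = 32.
On [-3, 4], y = 5*t + 2 is on top; that piece has area ∫[-3,4] (-(3*t**3 + 12*t**2 - 51*t - 180)) dt = 3773/4.
Total enclosed area = 32 + 3773/4 = 3901/4.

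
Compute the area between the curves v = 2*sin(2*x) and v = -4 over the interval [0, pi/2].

On [0, pi/2], (2*sin(2*x)) - (-4) = 2*sin(2*x) + 4 is ≥ 0 throughout, so the area is a single integral of |2*sin(2*x) + 4|.
∫[0,pi/2] (2*sin(2*x) + 4) dx = 2 + 2*pi.

2 + 2*pi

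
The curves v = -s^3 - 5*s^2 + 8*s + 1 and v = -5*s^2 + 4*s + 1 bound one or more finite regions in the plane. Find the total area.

8

Set the curves equal: -s^3 - 5*s^2 + 8*s + 1 = -5*s^2 + 4*s + 1, so -s^3 + 4*s = 0, which factors as -s*(s - 2)*(s + 2) = 0. The curves meet at s = -2, 0, 2.
On [-2, 0], v = -5*s^2 + 4*s + 1 is on top; that piece has area ∫[-2,0] (-(-s^3 + 4*s)) ds = 4.
On [0, 2], v = -s^3 - 5*s^2 + 8*s + 1 is on top; that piece has area ∫[0,2] (-s^3 + 4*s) ds = 4.
Total enclosed area = 4 + 4 = 8.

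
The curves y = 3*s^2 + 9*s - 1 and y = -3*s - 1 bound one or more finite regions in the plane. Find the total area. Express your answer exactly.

32

Set the curves equal: 3*s^2 + 9*s - 1 = -3*s - 1, so 3*s^2 + 12*s = 0, which factors as 3*s*(s + 4) = 0. The curves meet at s = -4, 0.
On [-4, 0], y = -3*s - 1 is on top; that piece has area ∫[-4,0] (-(3*s^2 + 12*s)) ds = 32.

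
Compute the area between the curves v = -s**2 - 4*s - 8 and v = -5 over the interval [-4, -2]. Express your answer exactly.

The difference (-s**2 - 4*s - 8) - (-5) = -s**2 - 4*s - 3 changes sign at s = -3 inside [-4, -2], so split the integral there.
∫[-4,-3] (-s**2 - 4*s - 3) ds = -4/3; the area of that piece is 4/3.
∫[-3,-2] (-s**2 - 4*s - 3) ds = 2/3.
Total area = 4/3 + 2/3 = 2.

2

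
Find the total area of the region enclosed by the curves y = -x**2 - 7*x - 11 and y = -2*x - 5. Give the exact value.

1/6

Set the curves equal: -x**2 - 7*x - 11 = -2*x - 5, so -x**2 - 5*x - 6 = 0, which factors as -(x + 2)*(x + 3) = 0. The curves meet at x = -3, -2.
On [-3, -2], y = -x**2 - 7*x - 11 is on top; that piece has area ∫[-3,-2] (-x**2 - 5*x - 6) dx = 1/6.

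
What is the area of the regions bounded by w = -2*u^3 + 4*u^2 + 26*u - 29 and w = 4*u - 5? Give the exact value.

937/6

Set the curves equal: -2*u^3 + 4*u^2 + 26*u - 29 = 4*u - 5, so -2*u^3 + 4*u^2 + 22*u - 24 = 0, which factors as -2*(u - 4)*(u - 1)*(u + 3) = 0. The curves meet at u = -3, 1, 4.
On [-3, 1], w = 4*u - 5 is on top; that piece has area ∫[-3,1] (-(-2*u^3 + 4*u^2 + 22*u - 24)) du = 320/3.
On [1, 4], w = -2*u^3 + 4*u^2 + 26*u - 29 is on top; that piece has area ∫[1,4] (-2*u^3 + 4*u^2 + 22*u - 24) du = 99/2.
Total enclosed area = 320/3 + 99/2 = 937/6.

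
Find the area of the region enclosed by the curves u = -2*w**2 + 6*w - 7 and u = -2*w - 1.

8/3

Both boundary curves give u as a function of w, so integrate with respect to w. Setting them equal: -2*w**2 + 8*w - 6 = 0, i.e. -2*(w - 3)*(w - 1) = 0, so they meet at w = 1, 3.
For w in [1, 3], u = -2*w**2 + 6*w - 7 is on the right; area = ∫[1,3] (-2*w**2 + 8*w - 6) dw = 8/3.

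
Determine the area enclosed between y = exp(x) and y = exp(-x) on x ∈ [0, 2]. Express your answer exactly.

-2 + exp(-2) + exp(2)

On [0, 2], (exp(x)) - (exp(-x)) = exp(x) - exp(-x) is ≥ 0 throughout, so the area is a single integral of |exp(x) - exp(-x)|.
∫[0,2] (exp(x) - exp(-x)) dx = -2 + exp(-2) + exp(2).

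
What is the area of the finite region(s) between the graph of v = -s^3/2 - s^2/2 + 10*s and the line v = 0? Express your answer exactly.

2521/24

The curve meets the s-axis where -s^3/2 - s^2/2 + 10*s = 0, i.e. -s*(s - 4)*(s + 5)/2 = 0, at s = -5, 0, 4.
On [-5, 0] the curve lies below the axis; ∫[-5,0] (-s^3/2 - s^2/2 + 10*s) ds = -1625/24, giving area 1625/24.
On [0, 4] the curve lies above the axis; ∫[0,4] (-s^3/2 - s^2/2 + 10*s) ds = 112/3, giving area 112/3.
Total area = 1625/24 + 112/3 = 2521/24.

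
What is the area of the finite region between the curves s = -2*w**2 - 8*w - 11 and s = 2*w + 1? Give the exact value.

1/3

Both boundary curves give s as a function of w, so integrate with respect to w. Setting them equal: -2*w**2 - 10*w - 12 = 0, i.e. -2*(w + 2)*(w + 3) = 0, so they meet at w = -3, -2.
For w in [-3, -2], s = -2*w**2 - 8*w - 11 is on the right; area = ∫[-3,-2] (-2*w**2 - 10*w - 12) dw = 1/3.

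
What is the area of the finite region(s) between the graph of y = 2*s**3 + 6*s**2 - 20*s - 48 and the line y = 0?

The curve meets the s-axis where 2*s**3 + 6*s**2 - 20*s - 48 = 0, i.e. 2*(s - 3)*(s + 2)*(s + 4) = 0, at s = -4, -2, 3.
On [-4, -2] the curve lies above the axis; ∫[-4,-2] (2*s**3 + 6*s**2 - 20*s - 48) ds = 16, giving area 16.
On [-2, 3] the curve lies below the axis; ∫[-2,3] (2*s**3 + 6*s**2 - 20*s - 48) ds = -375/2, giving area 375/2.
Total area = 16 + 375/2 = 407/2.

407/2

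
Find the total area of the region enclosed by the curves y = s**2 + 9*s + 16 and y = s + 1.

Set the curves equal: s**2 + 9*s + 16 = s + 1, so s**2 + 8*s + 15 = 0, which factors as (s + 3)*(s + 5) = 0. The curves meet at s = -5, -3.
On [-5, -3], y = s + 1 is on top; that piece has area ∫[-5,-3] (-(s**2 + 8*s + 15)) ds = 4/3.

4/3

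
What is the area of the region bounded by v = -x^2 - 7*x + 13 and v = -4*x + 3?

343/6

Set the curves equal: -x^2 - 7*x + 13 = -4*x + 3, so -x^2 - 3*x + 10 = 0, which factors as -(x - 2)*(x + 5) = 0. The curves meet at x = -5, 2.
On [-5, 2], v = -x^2 - 7*x + 13 is on top; that piece has area ∫[-5,2] (-x^2 - 3*x + 10) dx = 343/6.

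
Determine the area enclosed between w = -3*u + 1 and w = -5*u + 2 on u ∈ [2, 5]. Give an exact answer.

On [2, 5], (-3*u + 1) - (-5*u + 2) = 2*u - 1 is ≥ 0 throughout, so the area is a single integral of |2*u - 1|.
∫[2,5] (2*u - 1) du = 18.

18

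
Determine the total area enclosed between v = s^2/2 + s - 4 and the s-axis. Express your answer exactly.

The curve meets the s-axis where s^2/2 + s - 4 = 0, i.e. (s - 2)*(s + 4)/2 = 0, at s = -4, 2.
On [-4, 2] the curve lies below the axis; ∫[-4,2] (s^2/2 + s - 4) ds = -18, giving area 18.

18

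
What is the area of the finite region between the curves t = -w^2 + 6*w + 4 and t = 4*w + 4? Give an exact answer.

Both boundary curves give t as a function of w, so integrate with respect to w. Setting them equal: -w^2 + 2*w = 0, i.e. -w*(w - 2) = 0, so they meet at w = 0, 2.
For w in [0, 2], t = -w^2 + 6*w + 4 is on the right; area = ∫[0,2] (-w^2 + 2*w) dw = 4/3.

4/3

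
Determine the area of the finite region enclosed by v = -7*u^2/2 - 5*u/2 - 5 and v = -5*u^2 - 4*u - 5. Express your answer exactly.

1/4

Set the curves equal: -7*u^2/2 - 5*u/2 - 5 = -5*u^2 - 4*u - 5, so 3*u^2/2 + 3*u/2 = 0, which factors as 3*u*(u + 1)/2 = 0. The curves meet at u = -1, 0.
On [-1, 0], v = -5*u^2 - 4*u - 5 is on top; that piece has area ∫[-1,0] (-(3*u^2/2 + 3*u/2)) du = 1/4.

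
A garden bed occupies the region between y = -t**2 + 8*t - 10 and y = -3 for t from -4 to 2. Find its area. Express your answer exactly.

The difference (-t**2 + 8*t - 10) - (-3) = -t**2 + 8*t - 7 changes sign at t = 1 inside [-4, 2], so split the integral there.
∫[-4,1] (-t**2 + 8*t - 7) dt = -350/3; the area of that piece is 350/3.
∫[1,2] (-t**2 + 8*t - 7) dt = 8/3.
Total area = 350/3 + 8/3 = 358/3.

358/3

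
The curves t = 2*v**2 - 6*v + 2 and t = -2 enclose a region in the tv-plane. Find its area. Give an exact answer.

1/3

Both boundary curves give t as a function of v, so integrate with respect to v. Setting them equal: 2*v**2 - 6*v + 4 = 0, i.e. 2*(v - 2)*(v - 1) = 0, so they meet at v = 1, 2.
For v in [1, 2], t = 2*v**2 - 6*v + 2 is on the left; area = ∫[1,2] (-(2*v**2 - 6*v + 4)) dv = 1/3.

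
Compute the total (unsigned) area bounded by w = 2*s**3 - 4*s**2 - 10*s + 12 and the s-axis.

The curve meets the s-axis where 2*s**3 - 4*s**2 - 10*s + 12 = 0, i.e. 2*(s - 3)*(s - 1)*(s + 2) = 0, at s = -2, 1, 3.
On [-2, 1] the curve lies above the axis; ∫[-2,1] (2*s**3 - 4*s**2 - 10*s + 12) ds = 63/2, giving area 63/2.
On [1, 3] the curve lies below the axis; ∫[1,3] (2*s**3 - 4*s**2 - 10*s + 12) ds = -32/3, giving area 32/3.
Total area = 63/2 + 32/3 = 253/6.

253/6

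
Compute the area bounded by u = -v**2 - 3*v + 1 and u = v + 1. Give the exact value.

32/3

Both boundary curves give u as a function of v, so integrate with respect to v. Setting them equal: -v**2 - 4*v = 0, i.e. -v*(v + 4) = 0, so they meet at v = -4, 0.
For v in [-4, 0], u = -v**2 - 3*v + 1 is on the right; area = ∫[-4,0] (-v**2 - 4*v) dv = 32/3.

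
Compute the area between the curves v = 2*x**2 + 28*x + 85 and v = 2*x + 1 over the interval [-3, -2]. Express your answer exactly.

On [-3, -2], (2*x**2 + 28*x + 85) - (2*x + 1) = 2*x**2 + 26*x + 84 is ≥ 0 throughout, so the area is a single integral of |2*x**2 + 26*x + 84|.
∫[-3,-2] (2*x**2 + 26*x + 84) dx = 95/3.

95/3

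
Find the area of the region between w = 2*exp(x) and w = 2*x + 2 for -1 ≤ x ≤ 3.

-16 - 2*exp(-1) + 2*exp(3)

On [-1, 3], (2*exp(x)) - (2*x + 2) = -2*x + 2*exp(x) - 2 is ≥ 0 throughout, so the area is a single integral of |-2*x + 2*exp(x) - 2|.
∫[-1,3] (-2*x + 2*exp(x) - 2) dx = -16 - 2*exp(-1) + 2*exp(3).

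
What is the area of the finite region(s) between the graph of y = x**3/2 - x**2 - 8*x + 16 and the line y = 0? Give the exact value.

284/3

The curve meets the x-axis where x**3/2 - x**2 - 8*x + 16 = 0, i.e. (x - 4)*(x - 2)*(x + 4)/2 = 0, at x = -4, 2, 4.
On [-4, 2] the curve lies above the axis; ∫[-4,2] (x**3/2 - x**2 - 8*x + 16) dx = 90, giving area 90.
On [2, 4] the curve lies below the axis; ∫[2,4] (x**3/2 - x**2 - 8*x + 16) dx = -14/3, giving area 14/3.
Total area = 90 + 14/3 = 284/3.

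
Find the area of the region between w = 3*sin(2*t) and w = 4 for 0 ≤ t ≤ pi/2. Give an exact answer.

-3 + 2*pi

On [0, pi/2], (3*sin(2*t)) - (4) = 3*sin(2*t) - 4 is ≤ 0 throughout, so the area is a single integral of |3*sin(2*t) - 4|.
∫[0,pi/2] (3*sin(2*t) - 4) dt = 3 - 2*pi; the area of that piece is -3 + 2*pi.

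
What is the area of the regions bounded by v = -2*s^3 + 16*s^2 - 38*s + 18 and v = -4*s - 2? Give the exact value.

71/3

Set the curves equal: -2*s^3 + 16*s^2 - 38*s + 18 = -4*s - 2, so -2*s^3 + 16*s^2 - 34*s + 20 = 0, which factors as -2*(s - 5)*(s - 2)*(s - 1) = 0. The curves meet at s = 1, 2, 5.
On [1, 2], v = -4*s - 2 is on top; that piece has area ∫[1,2] (-(-2*s^3 + 16*s^2 - 34*s + 20)) ds = 7/6.
On [2, 5], v = -2*s^3 + 16*s^2 - 38*s + 18 is on top; that piece has area ∫[2,5] (-2*s^3 + 16*s^2 - 34*s + 20) ds = 45/2.
Total enclosed area = 7/6 + 45/2 = 71/3.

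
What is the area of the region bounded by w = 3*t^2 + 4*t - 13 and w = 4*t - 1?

32

Set the curves equal: 3*t^2 + 4*t - 13 = 4*t - 1, so 3*t^2 - 12 = 0, which factors as 3*(t - 2)*(t + 2) = 0. The curves meet at t = -2, 2.
On [-2, 2], w = 4*t - 1 is on top; that piece has area ∫[-2,2] (-(3*t^2 - 12)) dt = 32.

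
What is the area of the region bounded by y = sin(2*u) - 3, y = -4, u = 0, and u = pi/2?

On [0, pi/2], (sin(2*u) - 3) - (-4) = sin(2*u) + 1 is ≥ 0 throughout, so the area is a single integral of |sin(2*u) + 1|.
∫[0,pi/2] (sin(2*u) + 1) du = 1 + pi/2.

1 + pi/2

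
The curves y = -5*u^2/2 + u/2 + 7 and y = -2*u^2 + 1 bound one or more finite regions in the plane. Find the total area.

Set the curves equal: -5*u^2/2 + u/2 + 7 = -2*u^2 + 1, so -u^2/2 + u/2 + 6 = 0, which factors as -(u - 4)*(u + 3)/2 = 0. The curves meet at u = -3, 4.
On [-3, 4], y = -5*u^2/2 + u/2 + 7 is on top; that piece has area ∫[-3,4] (-u^2/2 + u/2 + 6) du = 343/12.

343/12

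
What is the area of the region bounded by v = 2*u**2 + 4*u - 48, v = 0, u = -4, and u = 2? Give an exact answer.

264

On [-4, 2], (2*u**2 + 4*u - 48) - (0) = 2*u**2 + 4*u - 48 is ≤ 0 throughout, so the area is a single integral of |2*u**2 + 4*u - 48|.
∫[-4,2] (2*u**2 + 4*u - 48) du = -264; the area of that piece is 264.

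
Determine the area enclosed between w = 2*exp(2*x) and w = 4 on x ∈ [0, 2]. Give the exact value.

The difference (2*exp(2*x)) - (4) = 2*exp(2*x) - 4 changes sign at x = log(2)/2 inside [0, 2], so split the integral there.
∫[0,log(2)/2] (2*exp(2*x) - 4) dx = 1 - log(4); the area of that piece is -1 + log(4).
∫[log(2)/2,2] (2*exp(2*x) - 4) dx = -10 + 2*log(2) + exp(4).
Total area = (-1 + log(4)) + (-10 + 2*log(2) + exp(4)) = -11 + 4*log(2) + exp(4).

-11 + 4*log(2) + exp(4)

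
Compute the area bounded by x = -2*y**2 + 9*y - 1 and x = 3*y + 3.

Both boundary curves give x as a function of y, so integrate with respect to y. Setting them equal: -2*y**2 + 6*y - 4 = 0, i.e. -2*(y - 2)*(y - 1) = 0, so they meet at y = 1, 2.
For y in [1, 2], x = -2*y**2 + 9*y - 1 is on the right; area = ∫[1,2] (-2*y**2 + 6*y - 4) dy = 1/3.

1/3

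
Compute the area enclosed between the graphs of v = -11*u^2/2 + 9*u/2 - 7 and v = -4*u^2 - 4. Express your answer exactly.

1/4

Set the curves equal: -11*u^2/2 + 9*u/2 - 7 = -4*u^2 - 4, so -3*u^2/2 + 9*u/2 - 3 = 0, which factors as -3*(u - 2)*(u - 1)/2 = 0. The curves meet at u = 1, 2.
On [1, 2], v = -11*u^2/2 + 9*u/2 - 7 is on top; that piece has area ∫[1,2] (-3*u^2/2 + 9*u/2 - 3) du = 1/4.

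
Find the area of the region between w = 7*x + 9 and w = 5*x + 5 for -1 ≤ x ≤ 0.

3

On [-1, 0], (7*x + 9) - (5*x + 5) = 2*x + 4 is ≥ 0 throughout, so the area is a single integral of |2*x + 4|.
∫[-1,0] (2*x + 4) dx = 3.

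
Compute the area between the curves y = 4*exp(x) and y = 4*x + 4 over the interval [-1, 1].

On [-1, 1], (4*exp(x)) - (4*x + 4) = -4*x + 4*exp(x) - 4 is ≥ 0 throughout, so the area is a single integral of |-4*x + 4*exp(x) - 4|.
∫[-1,1] (-4*x + 4*exp(x) - 4) dx = -8 - 4*exp(-1) + 4*exp(1).

-8 - 4*exp(-1) + 4*exp(1)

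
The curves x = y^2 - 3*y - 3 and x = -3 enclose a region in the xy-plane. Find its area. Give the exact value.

Both boundary curves give x as a function of y, so integrate with respect to y. Setting them equal: y^2 - 3*y = 0, i.e. y*(y - 3) = 0, so they meet at y = 0, 3.
For y in [0, 3], x = y^2 - 3*y - 3 is on the left; area = ∫[0,3] (-(y^2 - 3*y)) dy = 9/2.

9/2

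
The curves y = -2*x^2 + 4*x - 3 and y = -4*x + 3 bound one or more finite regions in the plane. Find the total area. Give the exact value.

8/3

Set the curves equal: -2*x^2 + 4*x - 3 = -4*x + 3, so -2*x^2 + 8*x - 6 = 0, which factors as -2*(x - 3)*(x - 1) = 0. The curves meet at x = 1, 3.
On [1, 3], y = -2*x^2 + 4*x - 3 is on top; that piece has area ∫[1,3] (-2*x^2 + 8*x - 6) dx = 8/3.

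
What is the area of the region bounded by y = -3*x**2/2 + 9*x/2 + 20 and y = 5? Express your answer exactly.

343/4

Set the curves equal: -3*x**2/2 + 9*x/2 + 20 = 5, so -3*x**2/2 + 9*x/2 + 15 = 0, which factors as -3*(x - 5)*(x + 2)/2 = 0. The curves meet at x = -2, 5.
On [-2, 5], y = -3*x**2/2 + 9*x/2 + 20 is on top; that piece has area ∫[-2,5] (-3*x**2/2 + 9*x/2 + 15) dx = 343/4.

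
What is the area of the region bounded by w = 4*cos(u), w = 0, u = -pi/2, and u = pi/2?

8

On [-pi/2, pi/2], (4*cos(u)) - (0) = 4*cos(u) is ≥ 0 throughout, so the area is a single integral of |4*cos(u)|.
∫[-pi/2,pi/2] (4*cos(u)) du = 8.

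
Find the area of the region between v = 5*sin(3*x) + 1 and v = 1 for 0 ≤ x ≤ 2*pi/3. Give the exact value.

The difference (5*sin(3*x) + 1) - (1) = 5*sin(3*x) changes sign at x = pi/3 inside [0, 2*pi/3], so split the integral there.
∫[0,pi/3] (5*sin(3*x)) dx = 10/3.
∫[pi/3,2*pi/3] (5*sin(3*x)) dx = -10/3; the area of that piece is 10/3.
Total area = 10/3 + 10/3 = 20/3.

20/3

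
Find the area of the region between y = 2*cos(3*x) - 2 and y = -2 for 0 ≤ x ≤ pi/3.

4/3

The difference (2*cos(3*x) - 2) - (-2) = 2*cos(3*x) changes sign at x = pi/6 inside [0, pi/3], so split the integral there.
∫[0,pi/6] (2*cos(3*x)) dx = 2/3.
∫[pi/6,pi/3] (2*cos(3*x)) dx = -2/3; the area of that piece is 2/3.
Total area = 2/3 + 2/3 = 4/3.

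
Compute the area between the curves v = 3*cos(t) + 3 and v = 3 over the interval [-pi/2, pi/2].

On [-pi/2, pi/2], (3*cos(t) + 3) - (3) = 3*cos(t) is ≥ 0 throughout, so the area is a single integral of |3*cos(t)|.
∫[-pi/2,pi/2] (3*cos(t)) dt = 6.

6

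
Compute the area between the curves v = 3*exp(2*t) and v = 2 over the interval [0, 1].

On [0, 1], (3*exp(2*t)) - (2) = 3*exp(2*t) - 2 is ≥ 0 throughout, so the area is a single integral of |3*exp(2*t) - 2|.
∫[0,1] (3*exp(2*t) - 2) dt = -7/2 + 3*exp(2)/2.

-7/2 + 3*exp(2)/2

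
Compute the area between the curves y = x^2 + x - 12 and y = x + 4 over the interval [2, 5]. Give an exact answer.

The difference (x^2 + x - 12) - (x + 4) = x^2 - 16 changes sign at x = 4 inside [2, 5], so split the integral there.
∫[2,4] (x^2 - 16) dx = -40/3; the area of that piece is 40/3.
∫[4,5] (x^2 - 16) dx = 13/3.
Total area = 40/3 + 13/3 = 53/3.

53/3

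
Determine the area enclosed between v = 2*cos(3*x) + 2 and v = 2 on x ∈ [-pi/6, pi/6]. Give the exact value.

4/3

On [-pi/6, pi/6], (2*cos(3*x) + 2) - (2) = 2*cos(3*x) is ≥ 0 throughout, so the area is a single integral of |2*cos(3*x)|.
∫[-pi/6,pi/6] (2*cos(3*x)) dx = 4/3.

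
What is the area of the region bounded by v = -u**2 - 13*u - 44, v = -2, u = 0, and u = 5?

2485/6

On [0, 5], (-u**2 - 13*u - 44) - (-2) = -u**2 - 13*u - 42 is ≤ 0 throughout, so the area is a single integral of |-u**2 - 13*u - 42|.
∫[0,5] (-u**2 - 13*u - 42) du = -2485/6; the area of that piece is 2485/6.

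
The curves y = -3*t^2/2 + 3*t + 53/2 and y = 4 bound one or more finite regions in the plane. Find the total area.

128

Set the curves equal: -3*t^2/2 + 3*t + 53/2 = 4, so -3*t^2/2 + 3*t + 45/2 = 0, which factors as -3*(t - 5)*(t + 3)/2 = 0. The curves meet at t = -3, 5.
On [-3, 5], y = -3*t^2/2 + 3*t + 53/2 is on top; that piece has area ∫[-3,5] (-3*t^2/2 + 3*t + 45/2) dt = 128.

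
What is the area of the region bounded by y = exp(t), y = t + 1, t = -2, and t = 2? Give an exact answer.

On [-2, 2], (exp(t)) - (t + 1) = -t + exp(t) - 1 is ≥ 0 throughout, so the area is a single integral of |-t + exp(t) - 1|.
∫[-2,2] (-t + exp(t) - 1) dt = -4 - exp(-2) + exp(2).

-4 - exp(-2) + exp(2)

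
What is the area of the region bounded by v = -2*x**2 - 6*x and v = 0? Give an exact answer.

9

Set the curves equal: -2*x**2 - 6*x = 0, so -2*x**2 - 6*x = 0, which factors as -2*x*(x + 3) = 0. The curves meet at x = -3, 0.
On [-3, 0], v = -2*x**2 - 6*x is on top; that piece has area ∫[-3,0] (-2*x**2 - 6*x) dx = 9.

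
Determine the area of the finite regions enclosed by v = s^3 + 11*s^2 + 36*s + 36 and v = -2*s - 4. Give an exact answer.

Set the curves equal: s^3 + 11*s^2 + 36*s + 36 = -2*s - 4, so s^3 + 11*s^2 + 38*s + 40 = 0, which factors as (s + 2)*(s + 4)*(s + 5) = 0. The curves meet at s = -5, -4, -2.
On [-5, -4], v = s^3 + 11*s^2 + 36*s + 36 is on top; that piece has area ∫[-5,-4] (s^3 + 11*s^2 + 38*s + 40) ds = 5/12.
On [-4, -2], v = -2*s - 4 is on top; that piece has area ∫[-4,-2] (-(s^3 + 11*s^2 + 38*s + 40)) ds = 8/3.
Total enclosed area = 5/12 + 8/3 = 37/12.

37/12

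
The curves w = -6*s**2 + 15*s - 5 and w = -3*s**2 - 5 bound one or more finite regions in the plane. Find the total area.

125/2

Set the curves equal: -6*s**2 + 15*s - 5 = -3*s**2 - 5, so -3*s**2 + 15*s = 0, which factors as -3*s*(s - 5) = 0. The curves meet at s = 0, 5.
On [0, 5], w = -6*s**2 + 15*s - 5 is on top; that piece has area ∫[0,5] (-3*s**2 + 15*s) ds = 125/2.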